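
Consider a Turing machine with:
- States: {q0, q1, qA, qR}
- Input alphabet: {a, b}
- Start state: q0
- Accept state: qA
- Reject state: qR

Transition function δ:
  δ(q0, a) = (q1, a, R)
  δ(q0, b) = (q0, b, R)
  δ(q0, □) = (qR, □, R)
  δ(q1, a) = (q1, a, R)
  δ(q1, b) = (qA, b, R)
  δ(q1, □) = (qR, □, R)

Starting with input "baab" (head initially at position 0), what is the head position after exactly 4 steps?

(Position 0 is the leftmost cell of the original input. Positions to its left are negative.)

Execution trace (head position shown):
Step 0: [q0]baab  (head at position 0)
Step 1: move right → b[q0]aab  (head at position 1)
Step 2: move right → ba[q1]ab  (head at position 2)
Step 3: move right → baa[q1]b  (head at position 3)
Step 4: move right → baab[qA]□  (head at position 4)

After 4 steps, the head is at position 4.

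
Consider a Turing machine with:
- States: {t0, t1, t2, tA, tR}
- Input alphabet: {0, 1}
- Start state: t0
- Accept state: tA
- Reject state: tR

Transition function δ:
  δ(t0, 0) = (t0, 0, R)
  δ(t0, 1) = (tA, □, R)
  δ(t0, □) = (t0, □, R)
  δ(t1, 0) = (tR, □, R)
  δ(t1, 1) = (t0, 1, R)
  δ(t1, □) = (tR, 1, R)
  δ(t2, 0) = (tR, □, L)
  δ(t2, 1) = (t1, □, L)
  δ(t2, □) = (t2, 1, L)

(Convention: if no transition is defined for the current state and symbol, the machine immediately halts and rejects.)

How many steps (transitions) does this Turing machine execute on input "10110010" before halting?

Execution trace:
Initial: [t0]10110010
Step 1: δ(t0, 1) = (tA, □, R) → □[tA]0110010

The machine reaches the accept state tA and halts.

The machine executed 1 step before halting.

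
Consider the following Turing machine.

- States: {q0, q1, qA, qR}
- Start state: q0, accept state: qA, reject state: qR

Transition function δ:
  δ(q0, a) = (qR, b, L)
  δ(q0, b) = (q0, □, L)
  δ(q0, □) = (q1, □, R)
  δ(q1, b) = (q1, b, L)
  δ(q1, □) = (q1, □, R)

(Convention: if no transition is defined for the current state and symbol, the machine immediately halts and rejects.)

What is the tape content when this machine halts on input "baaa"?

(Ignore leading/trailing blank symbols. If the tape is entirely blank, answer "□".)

Execution trace:
Initial: [q0]baaa
Step 1: δ(q0, b) = (q0, □, L) → [q0]□□aaa
Step 2: δ(q0, □) = (q1, □, R) → □[q1]□aaa
Step 3: δ(q1, □) = (q1, □, R) → □□[q1]aaa

No transition is defined for δ(q1, a). By convention the machine halts and rejects.

Final tape (ignoring leading/trailing blanks): aaa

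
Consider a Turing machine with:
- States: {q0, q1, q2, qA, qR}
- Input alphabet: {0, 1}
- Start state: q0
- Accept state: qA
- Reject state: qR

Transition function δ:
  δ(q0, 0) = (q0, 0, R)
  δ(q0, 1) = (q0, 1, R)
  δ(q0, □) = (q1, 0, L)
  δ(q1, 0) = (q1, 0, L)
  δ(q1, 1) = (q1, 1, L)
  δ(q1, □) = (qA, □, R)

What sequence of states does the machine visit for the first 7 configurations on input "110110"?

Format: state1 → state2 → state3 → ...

Execution trace:
Initial: [q0]110110
Step 1: δ(q0, 1) = (q0, 1, R) → 1[q0]10110
Step 2: δ(q0, 1) = (q0, 1, R) → 11[q0]0110
Step 3: δ(q0, 0) = (q0, 0, R) → 110[q0]110
Step 4: δ(q0, 1) = (q0, 1, R) → 1101[q0]10
Step 5: δ(q0, 1) = (q0, 1, R) → 11011[q0]0
Step 6: δ(q0, 0) = (q0, 0, R) → 110110[q0]□

State sequence: q0 → q0 → q0 → q0 → q0 → q0 → q0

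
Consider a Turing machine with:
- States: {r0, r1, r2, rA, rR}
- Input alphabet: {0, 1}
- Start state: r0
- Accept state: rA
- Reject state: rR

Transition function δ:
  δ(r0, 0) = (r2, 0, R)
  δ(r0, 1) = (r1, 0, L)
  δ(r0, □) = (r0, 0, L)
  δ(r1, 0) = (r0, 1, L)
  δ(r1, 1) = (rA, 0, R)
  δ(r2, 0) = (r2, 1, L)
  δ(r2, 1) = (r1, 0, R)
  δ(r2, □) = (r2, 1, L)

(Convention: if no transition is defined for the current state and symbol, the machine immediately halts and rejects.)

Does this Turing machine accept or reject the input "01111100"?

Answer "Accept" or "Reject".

Execution trace:
Initial: [r0]01111100
Step 1: δ(r0, 0) = (r2, 0, R) → 0[r2]1111100
Step 2: δ(r2, 1) = (r1, 0, R) → 00[r1]111100
Step 3: δ(r1, 1) = (rA, 0, R) → 000[rA]11100

The machine reaches the accept state rA and halts.

Answer: Accept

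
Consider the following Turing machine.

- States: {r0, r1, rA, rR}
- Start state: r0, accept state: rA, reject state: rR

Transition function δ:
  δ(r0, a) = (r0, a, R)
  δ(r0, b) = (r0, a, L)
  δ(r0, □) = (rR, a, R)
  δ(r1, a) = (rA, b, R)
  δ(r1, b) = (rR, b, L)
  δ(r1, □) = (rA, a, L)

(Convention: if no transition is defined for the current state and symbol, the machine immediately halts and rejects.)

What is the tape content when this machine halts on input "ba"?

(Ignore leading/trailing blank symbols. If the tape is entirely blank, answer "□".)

Execution trace:
Initial: [r0]ba
Step 1: δ(r0, b) = (r0, a, L) → [r0]□aa
Step 2: δ(r0, □) = (rR, a, R) → a[rR]aa

The machine reaches the reject state rR and halts.

Final tape (ignoring leading/trailing blanks): aaa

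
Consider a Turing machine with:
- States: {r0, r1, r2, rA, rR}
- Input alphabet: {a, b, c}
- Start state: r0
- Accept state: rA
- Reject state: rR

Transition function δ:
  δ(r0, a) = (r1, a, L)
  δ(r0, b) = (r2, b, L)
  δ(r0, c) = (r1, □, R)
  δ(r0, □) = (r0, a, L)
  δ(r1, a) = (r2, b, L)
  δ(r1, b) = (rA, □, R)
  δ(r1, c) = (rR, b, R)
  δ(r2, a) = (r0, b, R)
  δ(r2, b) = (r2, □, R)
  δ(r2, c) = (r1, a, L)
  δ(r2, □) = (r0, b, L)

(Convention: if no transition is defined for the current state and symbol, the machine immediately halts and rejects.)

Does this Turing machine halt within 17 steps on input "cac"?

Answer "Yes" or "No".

Execution trace:
Initial: [r0]cac
Step 1: δ(r0, c) = (r1, □, R) → □[r1]ac
Step 2: δ(r1, a) = (r2, b, L) → [r2]□bc
Step 3: δ(r2, □) = (r0, b, L) → [r0]□bbc
Step 4: δ(r0, □) = (r0, a, L) → [r0]□abbc
Step 5: δ(r0, □) = (r0, a, L) → [r0]□aabbc
Step 6: δ(r0, □) = (r0, a, L) → [r0]□aaabbc
Step 7: δ(r0, □) = (r0, a, L) → [r0]□aaaabbc
Step 8: δ(r0, □) = (r0, a, L) → [r0]□aaaaabbc
Step 9: δ(r0, □) = (r0, a, L) → [r0]□aaaaaabbc
Step 10: δ(r0, □) = (r0, a, L) → [r0]□aaaaaaabbc
Step 11: δ(r0, □) = (r0, a, L) → [r0]□aaaaaaaabbc
Step 12: δ(r0, □) = (r0, a, L) → [r0]□aaaaaaaaabbc
Step 13: δ(r0, □) = (r0, a, L) → [r0]□aaaaaaaaaabbc
Step 14: δ(r0, □) = (r0, a, L) → [r0]□aaaaaaaaaaabbc
Step 15: δ(r0, □) = (r0, a, L) → [r0]□aaaaaaaaaaaabbc
Step 16: δ(r0, □) = (r0, a, L) → [r0]□aaaaaaaaaaaaabbc
Step 17: δ(r0, □) = (r0, a, L) → [r0]□aaaaaaaaaaaaaabbc

The machine has not reached a halting state after 17 steps.
The machine did not halt within the 17-step bound.

Answer: No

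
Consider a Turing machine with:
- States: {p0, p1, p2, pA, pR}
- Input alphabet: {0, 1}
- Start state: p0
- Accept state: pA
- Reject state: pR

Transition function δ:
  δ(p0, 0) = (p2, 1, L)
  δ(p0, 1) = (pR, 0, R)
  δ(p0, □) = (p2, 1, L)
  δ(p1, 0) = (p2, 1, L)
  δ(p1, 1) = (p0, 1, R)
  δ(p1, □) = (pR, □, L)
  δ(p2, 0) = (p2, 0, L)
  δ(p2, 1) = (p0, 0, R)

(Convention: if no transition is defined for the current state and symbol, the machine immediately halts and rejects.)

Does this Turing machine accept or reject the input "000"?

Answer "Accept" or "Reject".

Execution trace:
Initial: [p0]000
Step 1: δ(p0, 0) = (p2, 1, L) → [p2]□100

No transition is defined for δ(p2, □). By convention the machine halts and rejects.

Answer: Reject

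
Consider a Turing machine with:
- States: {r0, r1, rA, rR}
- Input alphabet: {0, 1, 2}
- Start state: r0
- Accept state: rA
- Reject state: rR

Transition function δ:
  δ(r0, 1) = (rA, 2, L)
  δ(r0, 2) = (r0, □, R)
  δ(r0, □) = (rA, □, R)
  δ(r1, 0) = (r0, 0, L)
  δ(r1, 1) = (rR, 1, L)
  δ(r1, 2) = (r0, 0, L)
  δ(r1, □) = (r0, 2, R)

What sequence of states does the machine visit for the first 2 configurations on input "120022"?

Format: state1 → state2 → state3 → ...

Execution trace:
Initial: [r0]120022
Step 1: δ(r0, 1) = (rA, 2, L) → [rA]□220022

The machine reaches the accept state rA and halts.

State sequence: r0 → rA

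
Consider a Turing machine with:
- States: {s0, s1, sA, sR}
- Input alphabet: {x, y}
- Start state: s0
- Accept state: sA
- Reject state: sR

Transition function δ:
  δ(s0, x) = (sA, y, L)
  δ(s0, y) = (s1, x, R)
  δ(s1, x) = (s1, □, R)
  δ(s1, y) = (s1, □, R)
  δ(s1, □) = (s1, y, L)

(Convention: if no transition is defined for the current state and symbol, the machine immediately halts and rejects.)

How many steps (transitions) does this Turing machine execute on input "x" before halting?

Execution trace:
Initial: [s0]x
Step 1: δ(s0, x) = (sA, y, L) → [sA]□y

The machine reaches the accept state sA and halts.

The machine executed 1 step before halting.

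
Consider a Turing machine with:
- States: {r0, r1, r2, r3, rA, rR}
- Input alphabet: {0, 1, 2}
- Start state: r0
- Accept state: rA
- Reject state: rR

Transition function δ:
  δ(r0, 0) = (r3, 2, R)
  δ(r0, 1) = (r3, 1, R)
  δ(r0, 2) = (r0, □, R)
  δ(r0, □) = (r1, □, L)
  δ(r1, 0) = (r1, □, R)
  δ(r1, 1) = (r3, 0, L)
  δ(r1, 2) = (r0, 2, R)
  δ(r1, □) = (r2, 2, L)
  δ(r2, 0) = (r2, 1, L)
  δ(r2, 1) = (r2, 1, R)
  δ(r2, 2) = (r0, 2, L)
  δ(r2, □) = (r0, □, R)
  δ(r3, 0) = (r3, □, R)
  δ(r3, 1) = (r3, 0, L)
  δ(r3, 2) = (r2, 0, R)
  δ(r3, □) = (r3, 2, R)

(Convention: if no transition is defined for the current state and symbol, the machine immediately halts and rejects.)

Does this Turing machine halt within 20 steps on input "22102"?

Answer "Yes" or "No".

Execution trace:
Initial: [r0]22102
Step 1: δ(r0, 2) = (r0, □, R) → □[r0]2102
Step 2: δ(r0, 2) = (r0, □, R) → □□[r0]102
Step 3: δ(r0, 1) = (r3, 1, R) → □□1[r3]02
Step 4: δ(r3, 0) = (r3, □, R) → □□1□[r3]2
Step 5: δ(r3, 2) = (r2, 0, R) → □□1□0[r2]□
Step 6: δ(r2, □) = (r0, □, R) → □□1□0□[r0]□
Step 7: δ(r0, □) = (r1, □, L) → □□1□0[r1]□□
Step 8: δ(r1, □) = (r2, 2, L) → □□1□[r2]02□
Step 9: δ(r2, 0) = (r2, 1, L) → □□1[r2]□12□
Step 10: δ(r2, □) = (r0, □, R) → □□1□[r0]12□
Step 11: δ(r0, 1) = (r3, 1, R) → □□1□1[r3]2□
Step 12: δ(r3, 2) = (r2, 0, R) → □□1□10[r2]□
Step 13: δ(r2, □) = (r0, □, R) → □□1□10□[r0]□
Step 14: δ(r0, □) = (r1, □, L) → □□1□10[r1]□□
Step 15: δ(r1, □) = (r2, 2, L) → □□1□1[r2]02□
Step 16: δ(r2, 0) = (r2, 1, L) → □□1□[r2]112□
Step 17: δ(r2, 1) = (r2, 1, R) → □□1□1[r2]12□
Step 18: δ(r2, 1) = (r2, 1, R) → □□1□11[r2]2□
Step 19: δ(r2, 2) = (r0, 2, L) → □□1□1[r0]12□
Step 20: δ(r0, 1) = (r3, 1, R) → □□1□11[r3]2□

The machine has not reached a halting state after 20 steps.
The machine did not halt within the 20-step bound.

Answer: No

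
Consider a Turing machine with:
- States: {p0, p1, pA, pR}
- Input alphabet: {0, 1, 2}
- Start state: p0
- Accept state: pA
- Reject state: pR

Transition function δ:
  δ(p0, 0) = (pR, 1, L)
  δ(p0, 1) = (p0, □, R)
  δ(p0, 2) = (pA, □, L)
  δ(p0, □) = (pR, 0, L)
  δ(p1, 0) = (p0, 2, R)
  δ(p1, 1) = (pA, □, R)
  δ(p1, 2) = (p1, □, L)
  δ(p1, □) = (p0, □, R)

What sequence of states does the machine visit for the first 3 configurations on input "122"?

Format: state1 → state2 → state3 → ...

Execution trace:
Initial: [p0]122
Step 1: δ(p0, 1) = (p0, □, R) → □[p0]22
Step 2: δ(p0, 2) = (pA, □, L) → [pA]□□2

The machine reaches the accept state pA and halts.

State sequence: p0 → p0 → pA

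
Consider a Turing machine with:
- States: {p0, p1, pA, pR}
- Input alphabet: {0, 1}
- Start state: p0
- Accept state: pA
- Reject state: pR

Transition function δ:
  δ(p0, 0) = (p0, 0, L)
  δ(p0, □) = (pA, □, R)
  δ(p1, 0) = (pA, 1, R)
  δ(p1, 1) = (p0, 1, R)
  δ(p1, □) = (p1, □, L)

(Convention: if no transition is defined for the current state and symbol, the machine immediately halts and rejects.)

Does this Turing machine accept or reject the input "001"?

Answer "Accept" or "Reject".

Execution trace:
Initial: [p0]001
Step 1: δ(p0, 0) = (p0, 0, L) → [p0]□001
Step 2: δ(p0, □) = (pA, □, R) → □[pA]001

The machine reaches the accept state pA and halts.

Answer: Accept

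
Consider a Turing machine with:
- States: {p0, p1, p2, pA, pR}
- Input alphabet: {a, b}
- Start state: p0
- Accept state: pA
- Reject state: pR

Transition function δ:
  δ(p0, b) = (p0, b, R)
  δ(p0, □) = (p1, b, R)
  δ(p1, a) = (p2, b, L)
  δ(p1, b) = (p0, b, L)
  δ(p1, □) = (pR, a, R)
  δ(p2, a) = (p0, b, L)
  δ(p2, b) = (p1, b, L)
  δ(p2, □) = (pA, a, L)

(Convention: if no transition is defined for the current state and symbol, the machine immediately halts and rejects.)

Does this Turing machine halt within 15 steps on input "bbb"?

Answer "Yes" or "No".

Execution trace:
Initial: [p0]bbb
Step 1: δ(p0, b) = (p0, b, R) → b[p0]bb
Step 2: δ(p0, b) = (p0, b, R) → bb[p0]b
Step 3: δ(p0, b) = (p0, b, R) → bbb[p0]□
Step 4: δ(p0, □) = (p1, b, R) → bbbb[p1]□
Step 5: δ(p1, □) = (pR, a, R) → bbbba[pR]□

The machine reaches the reject state pR and halts.
The machine halted after 5 steps (within the 15-step bound).

Answer: Yes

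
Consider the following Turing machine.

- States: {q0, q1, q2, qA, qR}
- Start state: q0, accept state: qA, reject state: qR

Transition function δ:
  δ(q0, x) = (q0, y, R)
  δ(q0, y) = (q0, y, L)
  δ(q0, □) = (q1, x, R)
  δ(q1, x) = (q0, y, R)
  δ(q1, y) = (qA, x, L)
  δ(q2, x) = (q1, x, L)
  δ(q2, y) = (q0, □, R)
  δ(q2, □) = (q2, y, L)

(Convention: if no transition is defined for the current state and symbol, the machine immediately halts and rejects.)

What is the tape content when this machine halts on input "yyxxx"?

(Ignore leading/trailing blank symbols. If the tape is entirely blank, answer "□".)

Execution trace:
Initial: [q0]yyxxx
Step 1: δ(q0, y) = (q0, y, L) → [q0]□yyxxx
Step 2: δ(q0, □) = (q1, x, R) → x[q1]yyxxx
Step 3: δ(q1, y) = (qA, x, L) → [qA]xxyxxx

The machine reaches the accept state qA and halts.

Final tape (ignoring leading/trailing blanks): xxyxxx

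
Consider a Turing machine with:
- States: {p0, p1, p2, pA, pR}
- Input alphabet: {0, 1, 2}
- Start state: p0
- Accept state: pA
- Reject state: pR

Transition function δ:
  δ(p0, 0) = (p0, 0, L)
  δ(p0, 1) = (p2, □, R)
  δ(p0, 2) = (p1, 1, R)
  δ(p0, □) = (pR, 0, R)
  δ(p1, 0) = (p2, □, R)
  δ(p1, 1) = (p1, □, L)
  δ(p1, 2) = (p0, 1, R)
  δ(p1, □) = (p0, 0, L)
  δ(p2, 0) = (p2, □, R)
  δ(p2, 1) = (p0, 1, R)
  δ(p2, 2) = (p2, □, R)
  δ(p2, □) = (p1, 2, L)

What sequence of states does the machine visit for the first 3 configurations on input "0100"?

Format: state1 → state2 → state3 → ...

Execution trace:
Initial: [p0]0100
Step 1: δ(p0, 0) = (p0, 0, L) → [p0]□0100
Step 2: δ(p0, □) = (pR, 0, R) → 0[pR]0100

The machine reaches the reject state pR and halts.

State sequence: p0 → p0 → pR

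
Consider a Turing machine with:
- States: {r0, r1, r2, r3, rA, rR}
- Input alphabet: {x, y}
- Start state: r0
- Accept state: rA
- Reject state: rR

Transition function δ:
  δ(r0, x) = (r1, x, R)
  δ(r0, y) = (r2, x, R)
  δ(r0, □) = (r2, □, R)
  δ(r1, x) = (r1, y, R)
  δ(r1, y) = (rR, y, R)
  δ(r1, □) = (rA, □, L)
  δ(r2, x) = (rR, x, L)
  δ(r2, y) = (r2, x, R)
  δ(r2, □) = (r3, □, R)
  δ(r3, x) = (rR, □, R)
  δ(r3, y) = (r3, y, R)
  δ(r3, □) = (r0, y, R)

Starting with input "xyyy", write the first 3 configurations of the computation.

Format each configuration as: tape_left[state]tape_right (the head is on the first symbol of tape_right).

Transitions applied:
Step 1: δ(r0, x) = (r1, x, R)
Step 2: δ(r1, y) = (rR, y, R)

The first 3 configurations are:
[r0]xyyy ⊢ x[r1]yyy ⊢ xy[rR]yy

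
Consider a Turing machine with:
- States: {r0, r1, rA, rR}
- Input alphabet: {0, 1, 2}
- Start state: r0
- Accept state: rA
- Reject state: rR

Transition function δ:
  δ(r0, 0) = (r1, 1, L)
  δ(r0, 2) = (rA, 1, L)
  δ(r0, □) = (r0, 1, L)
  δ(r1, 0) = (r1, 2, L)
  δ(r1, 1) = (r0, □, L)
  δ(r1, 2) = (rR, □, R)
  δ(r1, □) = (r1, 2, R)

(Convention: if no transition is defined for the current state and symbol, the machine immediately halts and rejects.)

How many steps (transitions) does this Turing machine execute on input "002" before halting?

Execution trace:
Initial: [r0]002
Step 1: δ(r0, 0) = (r1, 1, L) → [r1]□102
Step 2: δ(r1, □) = (r1, 2, R) → 2[r1]102
Step 3: δ(r1, 1) = (r0, □, L) → [r0]2□02
Step 4: δ(r0, 2) = (rA, 1, L) → [rA]□1□02

The machine reaches the accept state rA and halts.

The machine executed 4 steps before halting.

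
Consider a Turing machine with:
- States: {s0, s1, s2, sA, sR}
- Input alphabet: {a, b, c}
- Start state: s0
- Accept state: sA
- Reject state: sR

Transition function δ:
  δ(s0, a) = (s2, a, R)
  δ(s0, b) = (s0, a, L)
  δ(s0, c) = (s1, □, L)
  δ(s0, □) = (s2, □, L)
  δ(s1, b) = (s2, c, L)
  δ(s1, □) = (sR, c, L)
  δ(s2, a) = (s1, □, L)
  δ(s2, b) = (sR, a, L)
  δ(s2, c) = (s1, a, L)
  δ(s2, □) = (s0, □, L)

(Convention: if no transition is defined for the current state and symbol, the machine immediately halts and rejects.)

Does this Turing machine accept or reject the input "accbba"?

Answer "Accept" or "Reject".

Execution trace:
Initial: [s0]accbba
Step 1: δ(s0, a) = (s2, a, R) → a[s2]ccbba
Step 2: δ(s2, c) = (s1, a, L) → [s1]aacbba

No transition is defined for δ(s1, a). By convention the machine halts and rejects.

Answer: Reject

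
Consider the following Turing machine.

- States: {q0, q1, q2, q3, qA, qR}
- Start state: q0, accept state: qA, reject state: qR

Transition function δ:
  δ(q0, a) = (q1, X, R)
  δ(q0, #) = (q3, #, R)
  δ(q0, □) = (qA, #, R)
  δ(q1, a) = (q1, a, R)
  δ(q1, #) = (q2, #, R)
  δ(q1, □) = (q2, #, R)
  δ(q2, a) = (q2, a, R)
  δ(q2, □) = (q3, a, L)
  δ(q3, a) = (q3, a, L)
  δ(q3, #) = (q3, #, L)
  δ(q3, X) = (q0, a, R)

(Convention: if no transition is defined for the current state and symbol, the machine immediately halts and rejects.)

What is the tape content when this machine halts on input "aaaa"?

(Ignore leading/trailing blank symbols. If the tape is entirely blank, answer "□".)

Execution trace:
Initial: [q0]aaaa
Step 1: δ(q0, a) = (q1, X, R) → X[q1]aaa
Step 2: δ(q1, a) = (q1, a, R) → Xa[q1]aa
Step 3: δ(q1, a) = (q1, a, R) → Xaa[q1]a
Step 4: δ(q1, a) = (q1, a, R) → Xaaa[q1]□
Step 5: δ(q1, □) = (q2, #, R) → Xaaa#[q2]□
Step 6: δ(q2, □) = (q3, a, L) → Xaaa[q3]#a
Step 7: δ(q3, #) = (q3, #, L) → Xaa[q3]a#a
Step 8: δ(q3, a) = (q3, a, L) → Xa[q3]aa#a
Step 9: δ(q3, a) = (q3, a, L) → X[q3]aaa#a
Step 10: δ(q3, a) = (q3, a, L) → [q3]Xaaa#a
Step 11: δ(q3, X) = (q0, a, R) → a[q0]aaa#a
Step 12: δ(q0, a) = (q1, X, R) → aX[q1]aa#a
Step 13: δ(q1, a) = (q1, a, R) → aXa[q1]a#a
Step 14: δ(q1, a) = (q1, a, R) → aXaa[q1]#a
Step 15: δ(q1, #) = (q2, #, R) → aXaa#[q2]a
Step 16: δ(q2, a) = (q2, a, R) → aXaa#a[q2]□
Step 17: δ(q2, □) = (q3, a, L) → aXaa#[q3]aa
Step 18: δ(q3, a) = (q3, a, L) → aXaa[q3]#aa
Step 19: δ(q3, #) = (q3, #, L) → aXa[q3]a#aa
Step 20: δ(q3, a) = (q3, a, L) → aX[q3]aa#aa
Step 21: δ(q3, a) = (q3, a, L) → a[q3]Xaa#aa
Step 22: δ(q3, X) = (q0, a, R) → aa[q0]aa#aa
Step 23: δ(q0, a) = (q1, X, R) → aaX[q1]a#aa
Step 24: δ(q1, a) = (q1, a, R) → aaXa[q1]#aa
Step 25: δ(q1, #) = (q2, #, R) → aaXa#[q2]aa
Step 26: δ(q2, a) = (q2, a, R) → aaXa#a[q2]a
Step 27: δ(q2, a) = (q2, a, R) → aaXa#aa[q2]□
Step 28: δ(q2, □) = (q3, a, L) → aaXa#a[q3]aa
Step 29: δ(q3, a) = (q3, a, L) → aaXa#[q3]aaa
Step 30: δ(q3, a) = (q3, a, L) → aaXa[q3]#aaa
Step 31: δ(q3, #) = (q3, #, L) → aaX[q3]a#aaa
Step 32: δ(q3, a) = (q3, a, L) → aa[q3]Xa#aaa
Step 33: δ(q3, X) = (q0, a, R) → aaa[q0]a#aaa
Step 34: δ(q0, a) = (q1, X, R) → aaaX[q1]#aaa
Step 35: δ(q1, #) = (q2, #, R) → aaaX#[q2]aaa
Step 36: δ(q2, a) = (q2, a, R) → aaaX#a[q2]aa
Step 37: δ(q2, a) = (q2, a, R) → aaaX#aa[q2]a
Step 38: δ(q2, a) = (q2, a, R) → aaaX#aaa[q2]□
Step 39: δ(q2, □) = (q3, a, L) → aaaX#aa[q3]aa
Step 40: δ(q3, a) = (q3, a, L) → aaaX#a[q3]aaa
Step 41: δ(q3, a) = (q3, a, L) → aaaX#[q3]aaaa
Step 42: δ(q3, a) = (q3, a, L) → aaaX[q3]#aaaa
Step 43: δ(q3, #) = (q3, #, L) → aaa[q3]X#aaaa
Step 44: δ(q3, X) = (q0, a, R) → aaaa[q0]#aaaa
Step 45: δ(q0, #) = (q3, #, R) → aaaa#[q3]aaaa
Step 46: δ(q3, a) = (q3, a, L) → aaaa[q3]#aaaa
Step 47: δ(q3, #) = (q3, #, L) → aaa[q3]a#aaaa
Step 48: δ(q3, a) = (q3, a, L) → aa[q3]aa#aaaa
Step 49: δ(q3, a) = (q3, a, L) → a[q3]aaa#aaaa
Step 50: δ(q3, a) = (q3, a, L) → [q3]aaaa#aaaa
Step 51: δ(q3, a) = (q3, a, L) → [q3]□aaaa#aaaa

No transition is defined for δ(q3, □). By convention the machine halts and rejects.

Final tape (ignoring leading/trailing blanks): aaaa#aaaa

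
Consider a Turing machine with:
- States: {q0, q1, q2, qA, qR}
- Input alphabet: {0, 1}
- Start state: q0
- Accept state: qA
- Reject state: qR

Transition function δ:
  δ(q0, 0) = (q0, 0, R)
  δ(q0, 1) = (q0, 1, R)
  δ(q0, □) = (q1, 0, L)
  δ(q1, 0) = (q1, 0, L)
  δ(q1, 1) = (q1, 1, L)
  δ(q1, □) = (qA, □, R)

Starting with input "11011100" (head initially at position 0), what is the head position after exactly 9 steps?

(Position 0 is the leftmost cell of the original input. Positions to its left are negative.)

Execution trace (head position shown):
Step 0: [q0]11011100  (head at position 0)
Step 1: move right → 1[q0]1011100  (head at position 1)
Step 2: move right → 11[q0]011100  (head at position 2)
Step 3: move right → 110[q0]11100  (head at position 3)
Step 4: move right → 1101[q0]1100  (head at position 4)
Step 5: move right → 11011[q0]100  (head at position 5)
Step 6: move right → 110111[q0]00  (head at position 6)
Step 7: move right → 1101110[q0]0  (head at position 7)
Step 8: move right → 11011100[q0]□  (head at position 8)
Step 9: move left → 1101110[q1]00  (head at position 7)

After 9 steps, the head is at position 7.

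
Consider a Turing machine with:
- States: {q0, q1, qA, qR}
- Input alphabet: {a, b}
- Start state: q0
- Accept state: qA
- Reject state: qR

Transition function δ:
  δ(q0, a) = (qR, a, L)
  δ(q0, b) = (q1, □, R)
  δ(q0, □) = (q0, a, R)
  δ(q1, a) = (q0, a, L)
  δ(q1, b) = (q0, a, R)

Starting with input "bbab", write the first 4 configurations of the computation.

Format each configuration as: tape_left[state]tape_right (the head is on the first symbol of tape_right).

Transitions applied:
Step 1: δ(q0, b) = (q1, □, R)
Step 2: δ(q1, b) = (q0, a, R)
Step 3: δ(q0, a) = (qR, a, L)

The first 4 configurations are:
[q0]bbab ⊢ □[q1]bab ⊢ □a[q0]ab ⊢ □[qR]aab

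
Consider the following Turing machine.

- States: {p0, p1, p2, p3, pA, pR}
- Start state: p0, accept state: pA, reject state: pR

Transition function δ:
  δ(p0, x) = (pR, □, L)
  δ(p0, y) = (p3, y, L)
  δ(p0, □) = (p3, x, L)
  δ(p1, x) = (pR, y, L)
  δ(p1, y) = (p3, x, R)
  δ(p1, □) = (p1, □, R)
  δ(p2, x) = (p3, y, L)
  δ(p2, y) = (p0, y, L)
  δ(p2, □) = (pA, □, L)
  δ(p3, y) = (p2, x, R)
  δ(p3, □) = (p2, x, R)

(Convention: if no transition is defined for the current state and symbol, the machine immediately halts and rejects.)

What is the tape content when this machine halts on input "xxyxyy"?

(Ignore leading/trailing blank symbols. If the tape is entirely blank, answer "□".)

Execution trace:
Initial: [p0]xxyxyy
Step 1: δ(p0, x) = (pR, □, L) → [pR]□□xyxyy

The machine reaches the reject state pR and halts.

Final tape (ignoring leading/trailing blanks): xyxyy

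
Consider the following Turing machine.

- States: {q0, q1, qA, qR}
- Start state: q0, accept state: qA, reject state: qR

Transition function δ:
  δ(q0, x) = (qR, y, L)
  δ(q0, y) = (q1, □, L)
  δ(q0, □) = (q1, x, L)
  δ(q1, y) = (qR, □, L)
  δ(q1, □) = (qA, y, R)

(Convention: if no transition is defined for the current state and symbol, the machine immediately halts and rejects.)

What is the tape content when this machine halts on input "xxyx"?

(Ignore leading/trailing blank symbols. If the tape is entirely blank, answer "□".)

Execution trace:
Initial: [q0]xxyx
Step 1: δ(q0, x) = (qR, y, L) → [qR]□yxyx

The machine reaches the reject state qR and halts.

Final tape (ignoring leading/trailing blanks): yxyx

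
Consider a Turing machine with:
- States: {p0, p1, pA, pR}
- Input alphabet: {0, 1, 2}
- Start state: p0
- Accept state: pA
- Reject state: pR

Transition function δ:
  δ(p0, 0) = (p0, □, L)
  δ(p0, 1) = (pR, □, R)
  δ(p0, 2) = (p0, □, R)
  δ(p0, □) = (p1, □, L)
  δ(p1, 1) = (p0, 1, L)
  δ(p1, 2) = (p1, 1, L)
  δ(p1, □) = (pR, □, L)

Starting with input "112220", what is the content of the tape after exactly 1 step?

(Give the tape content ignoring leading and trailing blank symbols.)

Execution trace:
Initial: [p0]112220
Step 1: δ(p0, 1) = (pR, □, R) → □[pR]12220

The machine reaches the reject state pR and halts.

After 1 step, the tape (ignoring leading/trailing blanks) is: 12220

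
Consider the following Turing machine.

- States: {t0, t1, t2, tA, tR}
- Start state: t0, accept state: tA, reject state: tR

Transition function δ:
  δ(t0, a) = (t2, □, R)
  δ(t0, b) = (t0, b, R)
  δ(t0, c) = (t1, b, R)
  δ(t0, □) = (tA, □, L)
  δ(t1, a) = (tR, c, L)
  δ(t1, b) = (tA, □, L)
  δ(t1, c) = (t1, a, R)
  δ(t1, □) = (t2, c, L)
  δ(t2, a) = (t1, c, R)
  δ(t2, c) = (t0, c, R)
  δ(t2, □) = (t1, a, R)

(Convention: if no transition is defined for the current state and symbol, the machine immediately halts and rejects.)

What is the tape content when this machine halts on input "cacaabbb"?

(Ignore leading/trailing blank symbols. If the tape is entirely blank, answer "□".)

Execution trace:
Initial: [t0]cacaabbb
Step 1: δ(t0, c) = (t1, b, R) → b[t1]acaabbb
Step 2: δ(t1, a) = (tR, c, L) → [tR]bccaabbb

The machine reaches the reject state tR and halts.

Final tape (ignoring leading/trailing blanks): bccaabbb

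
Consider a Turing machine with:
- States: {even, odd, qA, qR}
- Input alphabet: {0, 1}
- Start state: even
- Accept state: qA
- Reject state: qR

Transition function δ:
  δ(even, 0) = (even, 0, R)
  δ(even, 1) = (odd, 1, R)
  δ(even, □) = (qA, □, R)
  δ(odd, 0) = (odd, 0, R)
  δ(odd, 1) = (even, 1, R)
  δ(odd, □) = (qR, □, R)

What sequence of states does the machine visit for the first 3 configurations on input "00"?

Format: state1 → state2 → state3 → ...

Execution trace:
Initial: [even]00
Step 1: δ(even, 0) = (even, 0, R) → 0[even]0
Step 2: δ(even, 0) = (even, 0, R) → 00[even]□

State sequence: even → even → even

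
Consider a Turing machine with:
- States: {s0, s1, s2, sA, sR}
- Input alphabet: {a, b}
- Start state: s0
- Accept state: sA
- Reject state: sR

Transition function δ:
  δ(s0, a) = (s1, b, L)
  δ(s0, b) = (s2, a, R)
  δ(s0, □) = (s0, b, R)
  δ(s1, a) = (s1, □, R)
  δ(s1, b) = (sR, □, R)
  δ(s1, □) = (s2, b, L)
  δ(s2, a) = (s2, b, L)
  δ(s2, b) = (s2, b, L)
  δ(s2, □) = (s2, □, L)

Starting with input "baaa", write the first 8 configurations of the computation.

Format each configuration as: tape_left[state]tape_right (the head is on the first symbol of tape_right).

Transitions applied:
Step 1: δ(s0, b) = (s2, a, R)
Step 2: δ(s2, a) = (s2, b, L)
Step 3: δ(s2, a) = (s2, b, L)
Step 4: δ(s2, □) = (s2, □, L)
Step 5: δ(s2, □) = (s2, □, L)
Step 6: δ(s2, □) = (s2, □, L)
Step 7: δ(s2, □) = (s2, □, L)

The first 8 configurations are:
[s0]baaa ⊢ a[s2]aaa ⊢ [s2]abaa ⊢ [s2]□bbaa ⊢ [s2]□□bbaa ⊢ [s2]□□□bbaa ⊢ [s2]□□□□bbaa ⊢ [s2]□□□□□bbaa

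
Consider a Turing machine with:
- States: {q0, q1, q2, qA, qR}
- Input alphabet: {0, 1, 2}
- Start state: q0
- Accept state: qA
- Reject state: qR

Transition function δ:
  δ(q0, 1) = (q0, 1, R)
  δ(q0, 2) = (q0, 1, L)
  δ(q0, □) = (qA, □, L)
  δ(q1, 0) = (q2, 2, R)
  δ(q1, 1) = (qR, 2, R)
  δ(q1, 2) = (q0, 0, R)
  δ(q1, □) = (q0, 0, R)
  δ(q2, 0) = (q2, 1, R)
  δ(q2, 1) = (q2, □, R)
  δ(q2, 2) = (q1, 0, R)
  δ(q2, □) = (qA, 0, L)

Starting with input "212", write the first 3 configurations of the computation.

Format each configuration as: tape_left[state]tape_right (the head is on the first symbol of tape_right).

Transitions applied:
Step 1: δ(q0, 2) = (q0, 1, L)
Step 2: δ(q0, □) = (qA, □, L)

The first 3 configurations are:
[q0]212 ⊢ [q0]□112 ⊢ [qA]□□112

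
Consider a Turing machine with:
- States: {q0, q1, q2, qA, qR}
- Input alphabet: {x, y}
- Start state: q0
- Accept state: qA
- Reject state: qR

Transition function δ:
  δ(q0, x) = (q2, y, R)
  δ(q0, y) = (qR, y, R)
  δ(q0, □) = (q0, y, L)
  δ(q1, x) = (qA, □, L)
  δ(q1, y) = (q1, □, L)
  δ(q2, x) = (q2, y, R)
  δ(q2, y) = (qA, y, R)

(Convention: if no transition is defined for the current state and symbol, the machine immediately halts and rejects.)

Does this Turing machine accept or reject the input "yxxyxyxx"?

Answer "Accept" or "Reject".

Execution trace:
Initial: [q0]yxxyxyxx
Step 1: δ(q0, y) = (qR, y, R) → y[qR]xxyxyxx

The machine reaches the reject state qR and halts.

Answer: Reject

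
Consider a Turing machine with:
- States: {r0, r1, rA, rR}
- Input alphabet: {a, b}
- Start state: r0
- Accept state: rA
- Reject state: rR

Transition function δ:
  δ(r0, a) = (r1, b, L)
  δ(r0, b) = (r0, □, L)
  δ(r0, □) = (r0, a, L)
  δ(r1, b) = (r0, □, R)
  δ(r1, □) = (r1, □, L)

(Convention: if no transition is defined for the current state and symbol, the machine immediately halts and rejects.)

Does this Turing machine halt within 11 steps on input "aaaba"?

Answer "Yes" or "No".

Execution trace:
Initial: [r0]aaaba
Step 1: δ(r0, a) = (r1, b, L) → [r1]□baaba
Step 2: δ(r1, □) = (r1, □, L) → [r1]□□baaba
Step 3: δ(r1, □) = (r1, □, L) → [r1]□□□baaba
Step 4: δ(r1, □) = (r1, □, L) → [r1]□□□□baaba
Step 5: δ(r1, □) = (r1, □, L) → [r1]□□□□□baaba
Step 6: δ(r1, □) = (r1, □, L) → [r1]□□□□□□baaba
Step 7: δ(r1, □) = (r1, □, L) → [r1]□□□□□□□baaba
Step 8: δ(r1, □) = (r1, □, L) → [r1]□□□□□□□□baaba
Step 9: δ(r1, □) = (r1, □, L) → [r1]□□□□□□□□□baaba
Step 10: δ(r1, □) = (r1, □, L) → [r1]□□□□□□□□□□baaba
Step 11: δ(r1, □) = (r1, □, L) → [r1]□□□□□□□□□□□baaba

The machine has not reached a halting state after 11 steps.
The machine did not halt within the 11-step bound.

Answer: No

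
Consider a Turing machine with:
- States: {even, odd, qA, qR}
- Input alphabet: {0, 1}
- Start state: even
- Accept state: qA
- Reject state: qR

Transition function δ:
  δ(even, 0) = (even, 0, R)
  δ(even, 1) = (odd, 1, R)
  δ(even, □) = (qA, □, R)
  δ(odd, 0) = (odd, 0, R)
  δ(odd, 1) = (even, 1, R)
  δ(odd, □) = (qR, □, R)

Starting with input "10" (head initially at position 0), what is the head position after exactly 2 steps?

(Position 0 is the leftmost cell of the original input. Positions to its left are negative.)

Execution trace (head position shown):
Step 0: [even]10  (head at position 0)
Step 1: move right → 1[odd]0  (head at position 1)
Step 2: move right → 10[odd]□  (head at position 2)

After 2 steps, the head is at position 2.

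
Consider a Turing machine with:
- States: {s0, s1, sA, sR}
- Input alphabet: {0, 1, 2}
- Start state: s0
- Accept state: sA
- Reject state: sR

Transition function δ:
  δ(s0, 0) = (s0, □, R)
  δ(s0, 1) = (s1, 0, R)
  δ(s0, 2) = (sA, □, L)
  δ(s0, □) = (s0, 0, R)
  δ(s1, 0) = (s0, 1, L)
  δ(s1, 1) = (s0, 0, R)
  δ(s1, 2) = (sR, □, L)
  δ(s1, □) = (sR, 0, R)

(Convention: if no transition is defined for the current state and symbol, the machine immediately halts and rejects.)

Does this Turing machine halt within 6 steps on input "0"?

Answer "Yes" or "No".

Execution trace:
Initial: [s0]0
Step 1: δ(s0, 0) = (s0, □, R) → □[s0]□
Step 2: δ(s0, □) = (s0, 0, R) → □0[s0]□
Step 3: δ(s0, □) = (s0, 0, R) → □00[s0]□
Step 4: δ(s0, □) = (s0, 0, R) → □000[s0]□
Step 5: δ(s0, □) = (s0, 0, R) → □0000[s0]□
Step 6: δ(s0, □) = (s0, 0, R) → □00000[s0]□

The machine has not reached a halting state after 6 steps.
The machine did not halt within the 6-step bound.

Answer: No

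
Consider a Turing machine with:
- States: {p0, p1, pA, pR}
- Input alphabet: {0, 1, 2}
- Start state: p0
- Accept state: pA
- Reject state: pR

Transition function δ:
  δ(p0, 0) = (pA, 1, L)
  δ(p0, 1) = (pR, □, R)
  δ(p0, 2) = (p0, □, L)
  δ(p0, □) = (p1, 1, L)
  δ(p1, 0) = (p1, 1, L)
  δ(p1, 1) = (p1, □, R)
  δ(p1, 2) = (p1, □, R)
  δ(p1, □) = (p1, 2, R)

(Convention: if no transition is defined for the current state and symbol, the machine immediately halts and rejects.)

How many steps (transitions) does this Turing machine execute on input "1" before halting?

Execution trace:
Initial: [p0]1
Step 1: δ(p0, 1) = (pR, □, R) → □[pR]□

The machine reaches the reject state pR and halts.

The machine executed 1 step before halting.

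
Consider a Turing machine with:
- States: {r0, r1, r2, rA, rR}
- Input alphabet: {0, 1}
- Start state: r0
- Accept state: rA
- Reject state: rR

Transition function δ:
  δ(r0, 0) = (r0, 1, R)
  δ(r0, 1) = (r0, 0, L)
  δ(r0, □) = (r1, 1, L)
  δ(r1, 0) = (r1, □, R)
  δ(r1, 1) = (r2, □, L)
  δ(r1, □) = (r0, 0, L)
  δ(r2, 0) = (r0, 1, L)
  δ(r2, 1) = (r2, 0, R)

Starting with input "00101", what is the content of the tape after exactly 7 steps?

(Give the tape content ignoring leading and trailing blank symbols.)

Execution trace:
Initial: [r0]00101
Step 1: δ(r0, 0) = (r0, 1, R) → 1[r0]0101
Step 2: δ(r0, 0) = (r0, 1, R) → 11[r0]101
Step 3: δ(r0, 1) = (r0, 0, L) → 1[r0]1001
Step 4: δ(r0, 1) = (r0, 0, L) → [r0]10001
Step 5: δ(r0, 1) = (r0, 0, L) → [r0]□00001
Step 6: δ(r0, □) = (r1, 1, L) → [r1]□100001
Step 7: δ(r1, □) = (r0, 0, L) → [r0]□0100001

After 7 steps, the tape (ignoring leading/trailing blanks) is: 0100001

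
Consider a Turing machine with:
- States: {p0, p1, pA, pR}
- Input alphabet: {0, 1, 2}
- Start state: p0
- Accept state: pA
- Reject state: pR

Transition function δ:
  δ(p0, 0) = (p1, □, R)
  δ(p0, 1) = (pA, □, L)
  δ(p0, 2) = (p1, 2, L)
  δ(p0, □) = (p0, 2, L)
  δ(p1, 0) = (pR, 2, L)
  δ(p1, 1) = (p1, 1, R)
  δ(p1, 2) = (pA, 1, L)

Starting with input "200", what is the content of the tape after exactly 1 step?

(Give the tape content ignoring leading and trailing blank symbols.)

Execution trace:
Initial: [p0]200
Step 1: δ(p0, 2) = (p1, 2, L) → [p1]□200

No transition is defined for δ(p1, □). By convention the machine halts and rejects.

After 1 step, the tape (ignoring leading/trailing blanks) is: 200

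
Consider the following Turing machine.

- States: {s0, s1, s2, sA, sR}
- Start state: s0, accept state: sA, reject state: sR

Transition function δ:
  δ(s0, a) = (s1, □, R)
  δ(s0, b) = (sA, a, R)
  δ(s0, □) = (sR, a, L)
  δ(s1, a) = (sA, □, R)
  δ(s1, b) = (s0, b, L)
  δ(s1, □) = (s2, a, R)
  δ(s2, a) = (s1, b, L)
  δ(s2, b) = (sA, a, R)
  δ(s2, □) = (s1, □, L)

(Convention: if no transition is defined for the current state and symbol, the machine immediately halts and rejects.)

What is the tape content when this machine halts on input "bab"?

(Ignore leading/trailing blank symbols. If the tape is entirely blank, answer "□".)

Execution trace:
Initial: [s0]bab
Step 1: δ(s0, b) = (sA, a, R) → a[sA]ab

The machine reaches the accept state sA and halts.

Final tape (ignoring leading/trailing blanks): aab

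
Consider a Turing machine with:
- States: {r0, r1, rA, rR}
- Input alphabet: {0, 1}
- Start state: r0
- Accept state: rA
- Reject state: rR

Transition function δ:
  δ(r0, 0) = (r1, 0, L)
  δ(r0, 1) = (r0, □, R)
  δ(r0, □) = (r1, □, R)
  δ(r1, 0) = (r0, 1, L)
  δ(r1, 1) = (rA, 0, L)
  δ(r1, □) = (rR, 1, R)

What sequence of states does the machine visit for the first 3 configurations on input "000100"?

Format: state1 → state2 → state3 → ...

Execution trace:
Initial: [r0]000100
Step 1: δ(r0, 0) = (r1, 0, L) → [r1]□000100
Step 2: δ(r1, □) = (rR, 1, R) → 1[rR]000100

The machine reaches the reject state rR and halts.

State sequence: r0 → r1 → rR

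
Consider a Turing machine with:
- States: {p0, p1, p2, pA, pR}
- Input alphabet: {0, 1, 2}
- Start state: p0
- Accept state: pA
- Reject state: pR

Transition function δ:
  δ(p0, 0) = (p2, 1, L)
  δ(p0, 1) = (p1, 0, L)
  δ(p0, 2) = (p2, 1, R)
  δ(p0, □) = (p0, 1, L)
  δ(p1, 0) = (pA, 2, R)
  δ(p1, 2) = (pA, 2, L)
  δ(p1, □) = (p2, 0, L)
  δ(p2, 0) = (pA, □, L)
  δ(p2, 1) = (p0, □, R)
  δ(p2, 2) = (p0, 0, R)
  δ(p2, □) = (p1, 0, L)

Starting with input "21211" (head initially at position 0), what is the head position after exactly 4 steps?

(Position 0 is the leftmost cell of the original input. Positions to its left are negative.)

Execution trace (head position shown):
Step 0: [p0]21211  (head at position 0)
Step 1: move right → 1[p2]1211  (head at position 1)
Step 2: move right → 1□[p0]211  (head at position 2)
Step 3: move right → 1□1[p2]11  (head at position 3)
Step 4: move right → 1□1□[p0]1  (head at position 4)

After 4 steps, the head is at position 4.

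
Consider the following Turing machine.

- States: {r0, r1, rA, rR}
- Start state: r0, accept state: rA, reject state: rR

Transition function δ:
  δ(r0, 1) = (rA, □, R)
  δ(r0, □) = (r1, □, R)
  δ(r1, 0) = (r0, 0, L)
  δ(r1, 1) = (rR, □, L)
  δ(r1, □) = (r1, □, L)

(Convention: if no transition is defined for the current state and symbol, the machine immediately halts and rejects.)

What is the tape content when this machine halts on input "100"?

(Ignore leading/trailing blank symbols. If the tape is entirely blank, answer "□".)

Execution trace:
Initial: [r0]100
Step 1: δ(r0, 1) = (rA, □, R) → □[rA]00

The machine reaches the accept state rA and halts.

Final tape (ignoring leading/trailing blanks): 00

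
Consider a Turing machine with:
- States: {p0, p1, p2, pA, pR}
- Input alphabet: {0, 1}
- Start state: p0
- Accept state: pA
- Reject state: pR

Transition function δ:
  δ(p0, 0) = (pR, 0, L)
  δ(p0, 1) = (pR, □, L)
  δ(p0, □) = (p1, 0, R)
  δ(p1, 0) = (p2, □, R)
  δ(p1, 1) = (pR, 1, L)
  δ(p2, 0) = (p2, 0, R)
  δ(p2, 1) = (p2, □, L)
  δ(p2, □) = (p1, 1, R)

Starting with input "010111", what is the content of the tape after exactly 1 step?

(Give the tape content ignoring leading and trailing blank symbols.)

Execution trace:
Initial: [p0]010111
Step 1: δ(p0, 0) = (pR, 0, L) → [pR]□010111

The machine reaches the reject state pR and halts.

After 1 step, the tape (ignoring leading/trailing blanks) is: 010111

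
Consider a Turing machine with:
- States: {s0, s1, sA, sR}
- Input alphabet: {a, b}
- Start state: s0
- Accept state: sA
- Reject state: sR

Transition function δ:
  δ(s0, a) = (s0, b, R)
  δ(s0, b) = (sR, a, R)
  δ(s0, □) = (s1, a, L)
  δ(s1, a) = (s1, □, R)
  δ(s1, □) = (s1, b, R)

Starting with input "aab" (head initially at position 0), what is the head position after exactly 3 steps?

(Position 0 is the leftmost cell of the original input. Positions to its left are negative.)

Execution trace (head position shown):
Step 0: [s0]aab  (head at position 0)
Step 1: move right → b[s0]ab  (head at position 1)
Step 2: move right → bb[s0]b  (head at position 2)
Step 3: move right → bba[sR]□  (head at position 3)

After 3 steps, the head is at position 3.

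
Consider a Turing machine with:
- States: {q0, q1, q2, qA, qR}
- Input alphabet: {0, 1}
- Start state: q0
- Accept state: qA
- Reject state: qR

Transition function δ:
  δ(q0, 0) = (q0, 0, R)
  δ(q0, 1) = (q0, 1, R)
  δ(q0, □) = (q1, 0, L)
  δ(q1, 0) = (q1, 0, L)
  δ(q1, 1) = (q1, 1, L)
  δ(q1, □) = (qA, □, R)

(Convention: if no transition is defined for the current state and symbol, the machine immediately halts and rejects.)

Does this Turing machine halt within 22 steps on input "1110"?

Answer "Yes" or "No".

Execution trace:
Initial: [q0]1110
Step 1: δ(q0, 1) = (q0, 1, R) → 1[q0]110
Step 2: δ(q0, 1) = (q0, 1, R) → 11[q0]10
Step 3: δ(q0, 1) = (q0, 1, R) → 111[q0]0
Step 4: δ(q0, 0) = (q0, 0, R) → 1110[q0]□
Step 5: δ(q0, □) = (q1, 0, L) → 111[q1]00
Step 6: δ(q1, 0) = (q1, 0, L) → 11[q1]100
Step 7: δ(q1, 1) = (q1, 1, L) → 1[q1]1100
Step 8: δ(q1, 1) = (q1, 1, L) → [q1]11100
Step 9: δ(q1, 1) = (q1, 1, L) → [q1]□11100
Step 10: δ(q1, □) = (qA, □, R) → □[qA]11100

The machine reaches the accept state qA and halts.
The machine halted after 10 steps (within the 22-step bound).

Answer: Yes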